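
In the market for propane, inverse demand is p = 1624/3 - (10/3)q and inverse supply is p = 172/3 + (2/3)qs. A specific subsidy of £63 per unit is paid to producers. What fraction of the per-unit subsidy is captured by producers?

Producer share = 1/6

Pre-subsidy: 1624/3 - (10/3)q = 172/3 + (2/3)q gives q* = 121 and p* = 138.
With the subsidy, sellers receive ps = pb + 63 for each unit, where pb is the price buyers pay.
On the curves, pb = 1624/3 - (10/3)q and ps = 172/3 + (2/3)q; the wedge ps − pb = 63 gives 172/3 + (2/3)q − (1624/3 - (10/3)q) = 63, so q' = 136.75.
Then pb = 1624/3 − (10/3)·136.75 = 85.5 and ps = 172/3 + (2/3)·136.75 = 148.5.
Buyers' price falls by p* − pb = 138 − 85.5 = 52.5; sellers' price rises by ps − p* = 148.5 − 138 = 10.5.
So producers capture 10.5/63 = 1/6 of each unit of subsidy.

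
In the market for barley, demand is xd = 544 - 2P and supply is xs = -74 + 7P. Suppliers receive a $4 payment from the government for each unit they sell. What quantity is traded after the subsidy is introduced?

x' = 3716/9

Pre-subsidy: 544 - 2P = -74 + 7P gives P* = 206/3, x* = 1220/3.
With the subsidy, sellers receive Ps = Pb + 4 for each unit, where Pb is the price buyers pay.
Supply in terms of Pb becomes xs = -74 + 7(Pb + 4) = -46 + 7Pb. Setting this equal to demand: 544 - 2Pb = -46 + 7Pb, so Pb = 590/9.
Sellers receive Ps = 590/9 + 4 = 626/9; x' = 544 − 2·(590/9) = 3716/9.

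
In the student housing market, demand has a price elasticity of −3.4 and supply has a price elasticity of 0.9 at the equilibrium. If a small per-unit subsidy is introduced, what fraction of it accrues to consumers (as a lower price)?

Consumer share = 9/43

For a small subsidy around the equilibrium, the benefit split depends on the relative slopes, which at a point are proportional to the elasticities.
Buyer share = εs/(εs + |εd|) = 0.9/(0.9 + 3.4) = 9/43; seller share = |εd|/(εs + |εd|) = 34/43.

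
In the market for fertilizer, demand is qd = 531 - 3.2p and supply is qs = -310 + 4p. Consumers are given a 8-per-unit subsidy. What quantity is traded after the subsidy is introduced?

q' = 1543/9

Pre-subsidy: 531 - 3.2p = -310 + 4p gives p* = 4205/36, q* = 1415/9.
With the rebate, buyers effectively pay pb = ps − 8, where ps is the price sellers receive.
Demand in terms of ps becomes qd = 531 − 3.2(ps − 8) = 556.6 - 3.2ps. Setting this equal to supply: 556.6 - 3.2ps = -310 + 4ps, so ps = 4333/36.
Buyers pay pb = 4333/36 − 8 = 4045/36; q' = -310 + 4·(4333/36) = 1543/9.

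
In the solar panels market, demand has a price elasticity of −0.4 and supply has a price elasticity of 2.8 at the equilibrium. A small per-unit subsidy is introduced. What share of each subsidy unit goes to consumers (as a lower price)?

Consumer share = 0.875

For a small subsidy around the equilibrium, the benefit split depends on the relative slopes, which at a point are proportional to the elasticities.
Buyer share = εs/(εs + |εd|) = 2.8/(2.8 + 0.4) = 0.875; seller share = |εd|/(εs + |εd|) = 0.125.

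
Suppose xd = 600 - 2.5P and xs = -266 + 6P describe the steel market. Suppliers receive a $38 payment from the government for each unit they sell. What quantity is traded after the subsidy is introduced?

x' = 7010/17

Pre-subsidy: 600 - 2.5P = -266 + 6P gives P* = 1732/17, x* = 5870/17.
With the subsidy, sellers receive Ps = Pb + 38 for each unit, where Pb is the price buyers pay.
Supply in terms of Pb becomes xs = -266 + 6(Pb + 38) = -38 + 6Pb. Setting this equal to demand: 600 - 2.5Pb = -38 + 6Pb, so Pb = 1276/17.
Sellers receive Ps = 1276/17 + 38 = 1922/17; x' = 600 − 2.5·(1276/17) = 7010/17.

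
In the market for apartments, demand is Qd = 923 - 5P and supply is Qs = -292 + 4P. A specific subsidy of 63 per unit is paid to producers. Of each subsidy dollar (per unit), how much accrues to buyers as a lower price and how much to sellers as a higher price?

Pre-subsidy: 923 - 5P = -292 + 4P gives P* = 135, Q* = 248.
With the subsidy, sellers receive Ps = Pb + 63 for each unit, where Pb is the price buyers pay.
Supply in terms of Pb becomes Qs = -292 + 4(Pb + 63) = -40 + 4Pb. Setting this equal to demand: 923 - 5Pb = -40 + 4Pb, so Pb = 107.
Sellers receive Ps = 107 + 63 = 170; Q' = 923 − 5·107 = 388.
Buyers' price falls by P* − Pb = 135 − 107 = 28; sellers' price rises by Ps − P* = 170 − 135 = 35.

Buyers gain 28 per unit; sellers gain 35 per unit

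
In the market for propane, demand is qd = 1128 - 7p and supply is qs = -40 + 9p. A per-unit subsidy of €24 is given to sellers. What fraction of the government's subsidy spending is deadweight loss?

DWL / government spending = 189/2846

Pre-subsidy: 1128 - 7p = -40 + 9p gives p* = 73, q* = 617.
With the subsidy, sellers receive ps = pb + 24 for each unit, where pb is the price buyers pay.
Supply in terms of pb becomes qs = -40 + 9(pb + 24) = 176 + 9pb. Setting this equal to demand: 1128 - 7pb = 176 + 9pb, so pb = 59.5.
Sellers receive ps = 59.5 + 24 = 83.5; q' = 1128 − 7·59.5 = 711.5.
ΔCS = ½(617 + 711.5)(73 − 59.5) = 8967.375; ΔPS = ½(617 + 711.5)(83.5 − 73) = 6974.625.
Government spending = 24 × 711.5 = 17076.
DWL = ½ × 24 × (711.5 − 617) = 1134; fraction = 1134 / 17076 = 189/2846.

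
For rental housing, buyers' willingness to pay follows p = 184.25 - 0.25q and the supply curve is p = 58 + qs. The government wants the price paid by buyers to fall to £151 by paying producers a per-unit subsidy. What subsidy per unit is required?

Required subsidy s = £40 per unit

At a buyer price of 151, quantity demanded is 737 − 4·151 = 133.
Sellers supply 133 only when they receive ps = 58 + 1·133 = 191.
s = ps − pb = 191 − 151 = 40.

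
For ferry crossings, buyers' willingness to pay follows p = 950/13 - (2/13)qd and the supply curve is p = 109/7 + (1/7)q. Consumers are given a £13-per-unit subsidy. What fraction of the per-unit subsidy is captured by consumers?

Pre-subsidy: 950/13 - (2/13)q = 109/7 + (1/7)q gives q* = 5233/27 and p* = 1168/27.
With the rebate, buyers effectively pay pb = ps − 13, where ps is the price sellers receive.
On the curves, pb = 950/13 - (2/13)q and ps = 109/7 + (1/7)q; the wedge ps − pb = 13 gives 109/7 + (1/7)q − (950/13 - (2/13)q) = 13, so q' = 6416/27.
Then pb = 950/13 − (2/13)·(6416/27) = 986/27 and ps = 109/7 + (1/7)·(6416/27) = 1337/27.
Buyers' price falls by p* − pb = 1168/27 − 986/27 = 182/27; sellers' price rises by ps − p* = 1337/27 − 1168/27 = 169/27.
So consumers capture (182/27)/13 = 14/27 of each unit of subsidy.

Consumer share = 14/27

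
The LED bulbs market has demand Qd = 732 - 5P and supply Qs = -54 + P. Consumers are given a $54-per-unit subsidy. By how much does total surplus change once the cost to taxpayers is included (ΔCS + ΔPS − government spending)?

Pre-subsidy: 732 - 5P = -54 + P gives P* = 131, Q* = 77.
With the rebate, buyers effectively pay Pb = Ps − 54, where Ps is the price sellers receive.
Demand in terms of Ps becomes Qd = 732 − 5(Ps − 54) = 1002 - 5Ps. Setting this equal to supply: 1002 - 5Ps = -54 + Ps, so Ps = 176.
Buyers pay Pb = 176 − 54 = 122; Q' = -54 + 1·176 = 122.
ΔCS = ½(77 + 122)(131 − 122) = 895.5; ΔPS = ½(77 + 122)(176 − 131) = 4477.5.
Government spending = 54 × 122 = 6588.
Net change = 895.5 + 4477.5 − 6588 = -1215. The loss equals the DWL triangle ½·54·45.

Net change in total surplus = -$1215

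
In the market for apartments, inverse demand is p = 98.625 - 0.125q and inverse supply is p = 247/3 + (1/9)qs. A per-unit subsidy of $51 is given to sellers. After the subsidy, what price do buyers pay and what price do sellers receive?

Pre-subsidy: 98.625 - 0.125q = 247/3 + (1/9)q gives q* = 69 and p* = 90.
With the subsidy, sellers receive ps = pb + 51 for each unit, where pb is the price buyers pay.
On the curves, pb = 98.625 - 0.125q and ps = 247/3 + (1/9)q; the wedge ps − pb = 51 gives 247/3 + (1/9)q − (98.625 - 0.125q) = 51, so q' = 285.
Then pb = 98.625 − 0.125·285 = 63 and ps = 247/3 + (1/9)·285 = 114.

Buyers pay $63; sellers receive $114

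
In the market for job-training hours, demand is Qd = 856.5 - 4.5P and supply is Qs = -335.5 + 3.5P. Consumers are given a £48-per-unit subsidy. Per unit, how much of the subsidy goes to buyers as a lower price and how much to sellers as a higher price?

Pre-subsidy: 856.5 - 4.5P = -335.5 + 3.5P gives P* = 149, Q* = 186.
With the rebate, buyers effectively pay Pb = Ps − 48, where Ps is the price sellers receive.
Demand in terms of Ps becomes Qd = 856.5 − 4.5(Ps − 48) = 1072.5 - 4.5Ps. Setting this equal to supply: 1072.5 - 4.5Ps = -335.5 + 3.5Ps, so Ps = 176.
Buyers pay Pb = 176 − 48 = 128; Q' = -335.5 + 3.5·176 = 280.5.
Buyers' price falls by P* − Pb = 149 − 128 = 21; sellers' price rises by Ps − P* = 176 − 149 = 27.

Buyers gain £21 per unit; sellers gain £27 per unit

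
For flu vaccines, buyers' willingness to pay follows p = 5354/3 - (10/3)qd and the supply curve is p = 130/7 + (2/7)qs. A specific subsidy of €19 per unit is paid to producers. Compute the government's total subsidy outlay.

Government cost = €9371.75

Pre-subsidy: 5354/3 - (10/3)q = 130/7 + (2/7)q gives q* = 488 and p* = 158.
With the subsidy, sellers receive ps = pb + 19 for each unit, where pb is the price buyers pay.
On the curves, pb = 5354/3 - (10/3)q and ps = 130/7 + (2/7)q; the wedge ps − pb = 19 gives 130/7 + (2/7)q − (5354/3 - (10/3)q) = 19, so q' = 493.25.
Then pb = 5354/3 − (10/3)·493.25 = 140.5 and ps = 130/7 + (2/7)·493.25 = 159.5.
Government outlay = subsidy × quantity = 19 × 493.25 = 9371.75.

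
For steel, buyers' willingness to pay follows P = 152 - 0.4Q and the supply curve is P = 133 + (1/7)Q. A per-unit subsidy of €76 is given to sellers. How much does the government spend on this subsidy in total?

Pre-subsidy: 152 - 0.4Q = 133 + (1/7)Q gives Q* = 35 and P* = 138.
With the subsidy, sellers receive Ps = Pb + 76 for each unit, where Pb is the price buyers pay.
On the curves, Pb = 152 - 0.4Q and Ps = 133 + (1/7)Q; the wedge Ps − Pb = 76 gives 133 + (1/7)Q − (152 - 0.4Q) = 76, so Q' = 175.
Then Pb = 152 − 0.4·175 = 82 and Ps = 133 + (1/7)·175 = 158.
Government outlay = subsidy × quantity = 76 × 175 = 13300.

Government cost = €13300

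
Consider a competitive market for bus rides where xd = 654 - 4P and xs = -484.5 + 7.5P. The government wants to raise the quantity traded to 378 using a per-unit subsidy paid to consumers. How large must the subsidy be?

At x = 378, invert demand for the buyer price: Pb = (654 − 378)/4 = 69; invert supply for the seller price: Ps = (378 − (-484.5))/7.5 = 115.
The subsidy must fill the gap: s = Ps − Pb = 115 − 69 = 46.

Required subsidy s = 46 per unit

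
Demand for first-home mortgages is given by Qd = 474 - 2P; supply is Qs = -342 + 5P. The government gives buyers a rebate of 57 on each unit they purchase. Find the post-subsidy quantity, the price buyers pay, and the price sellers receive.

Q' = 2256/7; buyers pay 531/7; sellers receive 930/7

Pre-subsidy: 474 - 2P = -342 + 5P gives P* = 816/7, Q* = 1686/7.
With the rebate, buyers effectively pay Pb = Ps − 57, where Ps is the price sellers receive.
Demand in terms of Ps becomes Qd = 474 − 2(Ps − 57) = 588 - 2Ps. Setting this equal to supply: 588 - 2Ps = -342 + 5Ps, so Ps = 930/7.
Buyers pay Pb = 930/7 − 57 = 531/7; Q' = -342 + 5·(930/7) = 2256/7.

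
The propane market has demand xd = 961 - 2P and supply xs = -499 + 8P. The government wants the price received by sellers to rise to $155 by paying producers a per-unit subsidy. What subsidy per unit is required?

At a seller price of 155, quantity supplied is -499 + 8·155 = 741.
Buyers absorb 741 only when they pay Pb with 961 − 2·Pb = 741, i.e. Pb = 110.
s = Ps − Pb = 155 − 110 = 45.

Required subsidy s = $45 per unit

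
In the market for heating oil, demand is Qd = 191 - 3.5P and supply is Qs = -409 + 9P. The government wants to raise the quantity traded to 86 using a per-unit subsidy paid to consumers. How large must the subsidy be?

At Q = 86, invert demand for the buyer price: Pb = (191 − 86)/3.5 = 30; invert supply for the seller price: Ps = (86 − (-409))/9 = 55.
The subsidy must fill the gap: s = Ps − Pb = 55 − 30 = 25.

Required subsidy s = 25 per unit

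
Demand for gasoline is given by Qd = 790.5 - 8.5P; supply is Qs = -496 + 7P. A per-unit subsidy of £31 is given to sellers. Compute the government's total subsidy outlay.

Pre-subsidy: 790.5 - 8.5P = -496 + 7P gives P* = 83, Q* = 85.
With the subsidy, sellers receive Ps = Pb + 31 for each unit, where Pb is the price buyers pay.
Supply in terms of Pb becomes Qs = -496 + 7(Pb + 31) = -279 + 7Pb. Setting this equal to demand: 790.5 - 8.5Pb = -279 + 7Pb, so Pb = 69.
Sellers receive Ps = 69 + 31 = 100; Q' = 790.5 − 8.5·69 = 204.
Government outlay = subsidy × quantity = 31 × 204 = 6324.

Government cost = £6324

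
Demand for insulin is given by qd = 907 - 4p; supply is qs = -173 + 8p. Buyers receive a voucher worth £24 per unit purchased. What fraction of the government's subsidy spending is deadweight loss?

Pre-subsidy: 907 - 4p = -173 + 8p gives p* = 90, q* = 547.
With the rebate, buyers effectively pay pb = ps − 24, where ps is the price sellers receive.
Demand in terms of ps becomes qd = 907 − 4(ps − 24) = 1003 - 4ps. Setting this equal to supply: 1003 - 4ps = -173 + 8ps, so ps = 98.
Buyers pay pb = 98 − 24 = 74; q' = -173 + 8·98 = 611.
ΔCS = ½(547 + 611)(90 − 74) = 9264; ΔPS = ½(547 + 611)(98 − 90) = 4632.
Government spending = 24 × 611 = 14664.
DWL = ½ × 24 × (611 − 547) = 768; fraction = 768 / 14664 = 32/611.

DWL / government spending = 32/611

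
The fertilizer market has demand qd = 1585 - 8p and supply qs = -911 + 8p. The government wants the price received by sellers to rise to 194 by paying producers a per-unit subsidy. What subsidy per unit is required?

At a seller price of 194, quantity supplied is -911 + 8·194 = 641.
Buyers absorb 641 only when they pay pb with 1585 − 8·pb = 641, i.e. pb = 118.
s = ps − pb = 194 − 118 = 76.

Required subsidy s = 76 per unit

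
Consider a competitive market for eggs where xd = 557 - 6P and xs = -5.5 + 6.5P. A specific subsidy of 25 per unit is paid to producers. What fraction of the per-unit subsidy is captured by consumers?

Consumer share = 0.52

Pre-subsidy: 557 - 6P = -5.5 + 6.5P gives P* = 45, x* = 287.
With the subsidy, sellers receive Ps = Pb + 25 for each unit, where Pb is the price buyers pay.
Supply in terms of Pb becomes xs = -5.5 + 6.5(Pb + 25) = 157 + 6.5Pb. Setting this equal to demand: 557 - 6Pb = 157 + 6.5Pb, so Pb = 32.
Sellers receive Ps = 32 + 25 = 57; x' = 557 − 6·32 = 365.
Buyers' price falls by P* − Pb = 45 − 32 = 13; sellers' price rises by Ps − P* = 57 − 45 = 12.
So consumers capture 13/25 = 0.52 of each unit of subsidy.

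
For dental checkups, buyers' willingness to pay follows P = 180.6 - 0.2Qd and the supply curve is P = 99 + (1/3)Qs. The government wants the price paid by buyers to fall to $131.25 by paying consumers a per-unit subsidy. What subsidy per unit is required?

At a buyer price of 131.25, quantity demanded is 903 − 5·131.25 = 246.75.
Sellers supply 246.75 only when they receive Ps = 99 + (1/3)·246.75 = 181.25.
s = Ps − Pb = 181.25 − 131.25 = 50.

Required subsidy s = $50 per unit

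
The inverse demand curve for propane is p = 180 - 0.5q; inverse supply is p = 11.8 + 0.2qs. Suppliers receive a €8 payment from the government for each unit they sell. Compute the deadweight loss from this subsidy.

Deadweight loss = 320/7

Pre-subsidy: 180 - 0.5q = 11.8 + 0.2q gives q* = 1682/7 and p* = 419/7.
With the subsidy, sellers receive ps = pb + 8 for each unit, where pb is the price buyers pay.
On the curves, pb = 180 - 0.5q and ps = 11.8 + 0.2q; the wedge ps − pb = 8 gives 11.8 + 0.2q − (180 - 0.5q) = 8, so q' = 1762/7.
Then pb = 180 − 0.5·(1762/7) = 379/7 and ps = 11.8 + 0.2·(1762/7) = 435/7.
The subsidy expands output by 1762/7 − 1682/7 = 80/7 past the efficient level; on those units the gap between marginal cost and willingness to pay runs from 0 up to 8.
DWL = ½ × 8 × 80/7 = 320/7.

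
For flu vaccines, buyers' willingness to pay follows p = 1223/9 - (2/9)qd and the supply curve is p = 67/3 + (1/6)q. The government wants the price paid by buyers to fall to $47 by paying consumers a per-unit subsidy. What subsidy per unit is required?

Required subsidy s = $42 per unit

At a buyer price of 47, quantity demanded is 611.5 − 4.5·47 = 400.
Sellers supply 400 only when they receive ps = 67/3 + (1/6)·400 = 89.
s = ps − pb = 89 − 47 = 42.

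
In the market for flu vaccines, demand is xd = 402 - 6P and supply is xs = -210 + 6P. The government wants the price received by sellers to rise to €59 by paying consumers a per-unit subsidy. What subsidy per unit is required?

Required subsidy s = €16 per unit

At a seller price of 59, quantity supplied is -210 + 6·59 = 144.
Buyers absorb 144 only when they pay Pb with 402 − 6·Pb = 144, i.e. Pb = 43.
s = Ps − Pb = 59 − 43 = 16.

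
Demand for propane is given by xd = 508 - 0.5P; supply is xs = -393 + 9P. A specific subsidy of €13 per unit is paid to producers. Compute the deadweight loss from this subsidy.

Deadweight loss = 1521/38

Pre-subsidy: 508 - 0.5P = -393 + 9P gives P* = 1802/19, x* = 8751/19.
With the subsidy, sellers receive Ps = Pb + 13 for each unit, where Pb is the price buyers pay.
Supply in terms of Pb becomes xs = -393 + 9(Pb + 13) = -276 + 9Pb. Setting this equal to demand: 508 - 0.5Pb = -276 + 9Pb, so Pb = 1568/19.
Sellers receive Ps = 1568/19 + 13 = 1815/19; x' = 508 − 0.5·(1568/19) = 8868/19.
The subsidy expands output by 8868/19 − 8751/19 = 117/19 past the efficient level; on those units the gap between marginal cost and willingness to pay runs from 0 up to 13.
DWL = ½ × 13 × 117/19 = 1521/38.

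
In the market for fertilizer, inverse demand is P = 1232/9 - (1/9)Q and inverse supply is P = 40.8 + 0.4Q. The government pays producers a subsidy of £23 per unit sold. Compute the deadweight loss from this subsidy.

Pre-subsidy: 1232/9 - (1/9)Q = 40.8 + 0.4Q gives Q* = 188 and P* = 116.
With the subsidy, sellers receive Ps = Pb + 23 for each unit, where Pb is the price buyers pay.
On the curves, Pb = 1232/9 - (1/9)Q and Ps = 40.8 + 0.4Q; the wedge Ps − Pb = 23 gives 40.8 + 0.4Q − (1232/9 - (1/9)Q) = 23, so Q' = 233.
Then Pb = 1232/9 − (1/9)·233 = 111 and Ps = 40.8 + 0.4·233 = 134.
The subsidy expands output by 233 − 188 = 45 past the efficient level; on those units the gap between marginal cost and willingness to pay runs from 0 up to 23.
DWL = ½ × 23 × 45 = 517.5.

Deadweight loss = £517.5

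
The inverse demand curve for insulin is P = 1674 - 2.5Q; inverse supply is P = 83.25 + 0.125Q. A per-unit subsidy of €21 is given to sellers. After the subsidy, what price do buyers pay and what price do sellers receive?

Pre-subsidy: 1674 - 2.5Q = 83.25 + 0.125Q gives Q* = 606 and P* = 159.
With the subsidy, sellers receive Ps = Pb + 21 for each unit, where Pb is the price buyers pay.
On the curves, Pb = 1674 - 2.5Q and Ps = 83.25 + 0.125Q; the wedge Ps − Pb = 21 gives 83.25 + 0.125Q − (1674 - 2.5Q) = 21, so Q' = 614.
Then Pb = 1674 − 2.5·614 = 139 and Ps = 83.25 + 0.125·614 = 160.

Buyers pay €139; sellers receive €160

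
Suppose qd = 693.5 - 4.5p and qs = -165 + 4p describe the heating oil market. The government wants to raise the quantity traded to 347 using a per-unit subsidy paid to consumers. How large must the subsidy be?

At q = 347, invert demand for the buyer price: pb = (693.5 − 347)/4.5 = 77; invert supply for the seller price: ps = (347 − (-165))/4 = 128.
The subsidy must fill the gap: s = ps − pb = 128 − 77 = 51.

Required subsidy s = 51 per unit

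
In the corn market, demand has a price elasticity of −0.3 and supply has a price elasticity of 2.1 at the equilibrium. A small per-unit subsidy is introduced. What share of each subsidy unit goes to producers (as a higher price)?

Producer share = 0.125

For a small subsidy around the equilibrium, the benefit split depends on the relative slopes, which at a point are proportional to the elasticities.
Buyer share = εs/(εs + |εd|) = 2.1/(2.1 + 0.3) = 0.875; seller share = |εd|/(εs + |εd|) = 0.125.
So producers capture 0.125 of the subsidy.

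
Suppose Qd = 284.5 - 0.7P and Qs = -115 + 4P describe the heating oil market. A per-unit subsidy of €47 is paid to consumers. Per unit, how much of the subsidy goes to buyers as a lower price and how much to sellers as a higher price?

Pre-subsidy: 284.5 - 0.7P = -115 + 4P gives P* = 85, Q* = 225.
With the rebate, buyers effectively pay Pb = Ps − 47, where Ps is the price sellers receive.
Demand in terms of Ps becomes Qd = 284.5 − 0.7(Ps − 47) = 317.4 - 0.7Ps. Setting this equal to supply: 317.4 - 0.7Ps = -115 + 4Ps, so Ps = 92.
Buyers pay Pb = 92 − 47 = 45; Q' = -115 + 4·92 = 253.
Buyers' price falls by P* − Pb = 85 − 45 = 40; sellers' price rises by Ps − P* = 92 − 85 = 7.

Buyers gain €40 per unit; sellers gain €7 per unit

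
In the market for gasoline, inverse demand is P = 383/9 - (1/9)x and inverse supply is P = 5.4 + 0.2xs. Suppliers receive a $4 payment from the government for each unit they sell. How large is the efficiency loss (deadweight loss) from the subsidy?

Pre-subsidy: 383/9 - (1/9)x = 5.4 + 0.2x gives x* = 836/7 and P* = 205/7.
With the subsidy, sellers receive Ps = Pb + 4 for each unit, where Pb is the price buyers pay.
On the curves, Pb = 383/9 - (1/9)x and Ps = 5.4 + 0.2x; the wedge Ps − Pb = 4 gives 5.4 + 0.2x − (383/9 - (1/9)x) = 4, so x' = 926/7.
Then Pb = 383/9 − (1/9)·(926/7) = 195/7 and Ps = 5.4 + 0.2·(926/7) = 223/7.
The subsidy expands output by 926/7 − 836/7 = 90/7 past the efficient level; on those units the gap between marginal cost and willingness to pay runs from 0 up to 4.
DWL = ½ × 4 × 90/7 = 180/7.

Deadweight loss = 180/7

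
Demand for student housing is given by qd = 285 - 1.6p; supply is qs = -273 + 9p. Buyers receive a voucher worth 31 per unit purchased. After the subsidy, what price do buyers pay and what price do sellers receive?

Buyers pay 1395/53; sellers receive 3038/53

Pre-subsidy: 285 - 1.6p = -273 + 9p gives p* = 2790/53, q* = 10641/53.
With the rebate, buyers effectively pay pb = ps − 31, where ps is the price sellers receive.
Demand in terms of ps becomes qd = 285 − 1.6(ps − 31) = 334.6 - 1.6ps. Setting this equal to supply: 334.6 - 1.6ps = -273 + 9ps, so ps = 3038/53.
Buyers pay pb = 3038/53 − 31 = 1395/53; q' = -273 + 9·(3038/53) = 12873/53.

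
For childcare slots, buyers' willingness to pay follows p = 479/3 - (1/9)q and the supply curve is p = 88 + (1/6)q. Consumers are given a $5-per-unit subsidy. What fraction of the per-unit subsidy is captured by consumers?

Consumer share = 0.4

Pre-subsidy: 479/3 - (1/9)q = 88 + (1/6)q gives q* = 258 and p* = 131.
With the rebate, buyers effectively pay pb = ps − 5, where ps is the price sellers receive.
On the curves, pb = 479/3 - (1/9)q and ps = 88 + (1/6)q; the wedge ps − pb = 5 gives 88 + (1/6)q − (479/3 - (1/9)q) = 5, so q' = 276.
Then pb = 479/3 − (1/9)·276 = 129 and ps = 88 + (1/6)·276 = 134.
Buyers' price falls by p* − pb = 131 − 129 = 2; sellers' price rises by ps − p* = 134 − 131 = 3.
So consumers capture 2/5 = 0.4 of each unit of subsidy.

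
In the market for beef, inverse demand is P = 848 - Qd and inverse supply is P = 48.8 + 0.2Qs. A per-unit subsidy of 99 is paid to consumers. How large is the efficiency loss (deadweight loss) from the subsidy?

Pre-subsidy: 848 - Q = 48.8 + 0.2Q gives Q* = 666 and P* = 182.
With the rebate, buyers effectively pay Pb = Ps − 99, where Ps is the price sellers receive.
On the curves, Pb = 848 - Q and Ps = 48.8 + 0.2Q; the wedge Ps − Pb = 99 gives 48.8 + 0.2Q − (848 - Q) = 99, so Q' = 748.5.
Then Pb = 848 − 1·748.5 = 99.5 and Ps = 48.8 + 0.2·748.5 = 198.5.
The subsidy expands output by 748.5 − 666 = 82.5 past the efficient level; on those units the gap between marginal cost and willingness to pay runs from 0 up to 99.
DWL = ½ × 99 × 82.5 = 4083.75.

Deadweight loss = 4083.75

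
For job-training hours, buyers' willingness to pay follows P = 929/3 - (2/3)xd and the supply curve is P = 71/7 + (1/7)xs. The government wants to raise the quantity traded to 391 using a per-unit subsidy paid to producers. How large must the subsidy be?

At x = 391, from the demand curve buyers pay Pb = 929/3 − (2/3)·391 = 49; from the supply curve sellers need Ps = 71/7 + (1/7)·391 = 66.
The subsidy must fill the gap: s = Ps − Pb = 66 − 49 = 17.

Required subsidy s = 17 per unit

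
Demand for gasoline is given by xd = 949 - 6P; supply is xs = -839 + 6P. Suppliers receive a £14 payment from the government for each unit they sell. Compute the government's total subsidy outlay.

Pre-subsidy: 949 - 6P = -839 + 6P gives P* = 149, x* = 55.
With the subsidy, sellers receive Ps = Pb + 14 for each unit, where Pb is the price buyers pay.
Supply in terms of Pb becomes xs = -839 + 6(Pb + 14) = -755 + 6Pb. Setting this equal to demand: 949 - 6Pb = -755 + 6Pb, so Pb = 142.
Sellers receive Ps = 142 + 14 = 156; x' = 949 − 6·142 = 97.
Government outlay = subsidy × quantity = 14 × 97 = 1358.

Government cost = £1358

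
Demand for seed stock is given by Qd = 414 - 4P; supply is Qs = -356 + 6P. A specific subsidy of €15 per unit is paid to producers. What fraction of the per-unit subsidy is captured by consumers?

Consumer share = 0.6

Pre-subsidy: 414 - 4P = -356 + 6P gives P* = 77, Q* = 106.
With the subsidy, sellers receive Ps = Pb + 15 for each unit, where Pb is the price buyers pay.
Supply in terms of Pb becomes Qs = -356 + 6(Pb + 15) = -266 + 6Pb. Setting this equal to demand: 414 - 4Pb = -266 + 6Pb, so Pb = 68.
Sellers receive Ps = 68 + 15 = 83; Q' = 414 − 4·68 = 142.
Buyers' price falls by P* − Pb = 77 − 68 = 9; sellers' price rises by Ps − P* = 83 − 77 = 6.
So consumers capture 9/15 = 0.6 of each unit of subsidy.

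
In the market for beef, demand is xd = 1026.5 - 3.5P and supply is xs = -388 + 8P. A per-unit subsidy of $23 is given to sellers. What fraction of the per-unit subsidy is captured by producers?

Pre-subsidy: 1026.5 - 3.5P = -388 + 8P gives P* = 123, x* = 596.
With the subsidy, sellers receive Ps = Pb + 23 for each unit, where Pb is the price buyers pay.
Supply in terms of Pb becomes xs = -388 + 8(Pb + 23) = -204 + 8Pb. Setting this equal to demand: 1026.5 - 3.5Pb = -204 + 8Pb, so Pb = 107.
Sellers receive Ps = 107 + 23 = 130; x' = 1026.5 − 3.5·107 = 652.
Buyers' price falls by P* − Pb = 123 − 107 = 16; sellers' price rises by Ps − P* = 130 − 123 = 7.
So producers capture 7/23 = 7/23 of each unit of subsidy.

Producer share = 7/23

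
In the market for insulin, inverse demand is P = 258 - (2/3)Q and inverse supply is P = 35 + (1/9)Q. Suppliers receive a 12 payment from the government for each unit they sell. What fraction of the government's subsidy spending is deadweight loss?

DWL / government spending = 6/235

Pre-subsidy: 258 - (2/3)Q = 35 + (1/9)Q gives Q* = 2007/7 and P* = 468/7.
With the subsidy, sellers receive Ps = Pb + 12 for each unit, where Pb is the price buyers pay.
On the curves, Pb = 258 - (2/3)Q and Ps = 35 + (1/9)Q; the wedge Ps − Pb = 12 gives 35 + (1/9)Q − (258 - (2/3)Q) = 12, so Q' = 2115/7.
Then Pb = 258 − (2/3)·(2115/7) = 396/7 and Ps = 35 + (1/9)·(2115/7) = 480/7.
ΔCS = ½(2007/7 + 2115/7)(468/7 − 396/7) = 148392/49; ΔPS = ½(2007/7 + 2115/7)(480/7 − 468/7) = 24732/49.
Government spending = 12 × 2115/7 = 25380/7.
DWL = ½ × 12 × (2115/7 − 2007/7) = 648/7; fraction = (648/7) / (25380/7) = 6/235.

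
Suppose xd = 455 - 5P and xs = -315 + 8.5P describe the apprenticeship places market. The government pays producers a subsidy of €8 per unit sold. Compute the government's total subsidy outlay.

Pre-subsidy: 455 - 5P = -315 + 8.5P gives P* = 1540/27, x* = 4585/27.
With the subsidy, sellers receive Ps = Pb + 8 for each unit, where Pb is the price buyers pay.
Supply in terms of Pb becomes xs = -315 + 8.5(Pb + 8) = -247 + 8.5Pb. Setting this equal to demand: 455 - 5Pb = -247 + 8.5Pb, so Pb = 52.
Sellers receive Ps = 52 + 8 = 60; x' = 455 − 5·52 = 195.
Government outlay = subsidy × quantity = 8 × 195 = 1560.

Government cost = €1560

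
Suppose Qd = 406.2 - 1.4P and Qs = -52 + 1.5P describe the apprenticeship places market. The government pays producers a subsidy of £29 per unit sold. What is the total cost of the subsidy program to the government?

Pre-subsidy: 406.2 - 1.4P = -52 + 1.5P gives P* = 158, Q* = 185.
With the subsidy, sellers receive Ps = Pb + 29 for each unit, where Pb is the price buyers pay.
Supply in terms of Pb becomes Qs = -52 + 1.5(Pb + 29) = -8.5 + 1.5Pb. Setting this equal to demand: 406.2 - 1.4Pb = -8.5 + 1.5Pb, so Pb = 143.
Sellers receive Ps = 143 + 29 = 172; Q' = 406.2 − 1.4·143 = 206.
Government outlay = subsidy × quantity = 29 × 206 = 5974.

Government cost = £5974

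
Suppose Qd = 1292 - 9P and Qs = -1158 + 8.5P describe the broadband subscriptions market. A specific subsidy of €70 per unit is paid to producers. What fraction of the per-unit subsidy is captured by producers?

Pre-subsidy: 1292 - 9P = -1158 + 8.5P gives P* = 140, Q* = 32.
With the subsidy, sellers receive Ps = Pb + 70 for each unit, where Pb is the price buyers pay.
Supply in terms of Pb becomes Qs = -1158 + 8.5(Pb + 70) = -563 + 8.5Pb. Setting this equal to demand: 1292 - 9Pb = -563 + 8.5Pb, so Pb = 106.
Sellers receive Ps = 106 + 70 = 176; Q' = 1292 − 9·106 = 338.
Buyers' price falls by P* − Pb = 140 − 106 = 34; sellers' price rises by Ps − P* = 176 − 140 = 36.
So producers capture 36/70 = 18/35 of each unit of subsidy.

Producer share = 18/35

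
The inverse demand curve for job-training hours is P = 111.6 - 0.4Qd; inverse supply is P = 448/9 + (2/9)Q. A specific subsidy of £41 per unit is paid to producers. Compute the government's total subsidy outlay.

Government cost = £6775.25

Pre-subsidy: 111.6 - 0.4Q = 448/9 + (2/9)Q gives Q* = 1391/14 and P* = 503/7.
With the subsidy, sellers receive Ps = Pb + 41 for each unit, where Pb is the price buyers pay.
On the curves, Pb = 111.6 - 0.4Q and Ps = 448/9 + (2/9)Q; the wedge Ps − Pb = 41 gives 448/9 + (2/9)Q − (111.6 - 0.4Q) = 41, so Q' = 165.25.
Then Pb = 111.6 − 0.4·165.25 = 45.5 and Ps = 448/9 + (2/9)·165.25 = 86.5.
Government outlay = subsidy × quantity = 41 × 165.25 = 6775.25.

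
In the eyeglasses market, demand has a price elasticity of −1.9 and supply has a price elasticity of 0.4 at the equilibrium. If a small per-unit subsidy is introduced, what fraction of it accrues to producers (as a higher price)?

Producer share = 19/23

For a small subsidy around the equilibrium, the benefit split depends on the relative slopes, which at a point are proportional to the elasticities.
Buyer share = εs/(εs + |εd|) = 0.4/(0.4 + 1.9) = 4/23; seller share = |εd|/(εs + |εd|) = 19/23.
So producers capture 19/23 of the subsidy.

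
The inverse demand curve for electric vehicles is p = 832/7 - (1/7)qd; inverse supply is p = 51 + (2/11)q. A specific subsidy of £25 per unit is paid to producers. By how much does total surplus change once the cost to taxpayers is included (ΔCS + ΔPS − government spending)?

Pre-subsidy: 832/7 - (1/7)q = 51 + (2/11)q gives q* = 209 and p* = 89.
With the subsidy, sellers receive ps = pb + 25 for each unit, where pb is the price buyers pay.
On the curves, pb = 832/7 - (1/7)q and ps = 51 + (2/11)q; the wedge ps − pb = 25 gives 51 + (2/11)q − (832/7 - (1/7)q) = 25, so q' = 286.
Then pb = 832/7 − (1/7)·286 = 78 and ps = 51 + (2/11)·286 = 103.
ΔCS = ½(209 + 286)(89 − 78) = 2722.5; ΔPS = ½(209 + 286)(103 − 89) = 3465.
Government spending = 25 × 286 = 7150.
Net change = 2722.5 + 3465 − 7150 = -962.5. The loss equals the DWL triangle ½·25·77.

Net change in total surplus = -£962.5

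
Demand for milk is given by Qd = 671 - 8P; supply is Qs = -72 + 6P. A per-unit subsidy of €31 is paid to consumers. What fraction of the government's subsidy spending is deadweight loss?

DWL / government spending = 124/823

Pre-subsidy: 671 - 8P = -72 + 6P gives P* = 743/14, Q* = 1725/7.
With the rebate, buyers effectively pay Pb = Ps − 31, where Ps is the price sellers receive.
Demand in terms of Ps becomes Qd = 671 − 8(Ps − 31) = 919 - 8Ps. Setting this equal to supply: 919 - 8Ps = -72 + 6Ps, so Ps = 991/14.
Buyers pay Pb = 991/14 − 31 = 557/14; Q' = -72 + 6·(991/14) = 2469/7.
ΔCS = ½(1725/7 + 2469/7)(743/14 − 557/14) = 195021/49; ΔPS = ½(1725/7 + 2469/7)(991/14 − 743/14) = 260028/49.
Government spending = 31 × 2469/7 = 76539/7.
DWL = ½ × 31 × (2469/7 − 1725/7) = 11532/7; fraction = (11532/7) / (76539/7) = 124/823.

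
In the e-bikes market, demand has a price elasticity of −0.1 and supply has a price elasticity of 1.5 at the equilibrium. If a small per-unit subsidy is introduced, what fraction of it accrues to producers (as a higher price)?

Producer share = 0.0625

For a small subsidy around the equilibrium, the benefit split depends on the relative slopes, which at a point are proportional to the elasticities.
Buyer share = εs/(εs + |εd|) = 1.5/(1.5 + 0.1) = 0.9375; seller share = |εd|/(εs + |εd|) = 0.0625.
So producers capture 0.0625 of the subsidy.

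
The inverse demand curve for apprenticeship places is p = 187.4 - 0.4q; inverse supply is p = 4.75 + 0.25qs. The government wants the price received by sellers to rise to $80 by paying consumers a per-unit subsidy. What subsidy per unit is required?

At a seller price of 80, quantity supplied is -19 + 4·80 = 301.
Buyers absorb 301 only when they pay pb = 187.4 − 0.4·301 = 67.
s = ps − pb = 80 − 67 = 13.

Required subsidy s = $13 per unit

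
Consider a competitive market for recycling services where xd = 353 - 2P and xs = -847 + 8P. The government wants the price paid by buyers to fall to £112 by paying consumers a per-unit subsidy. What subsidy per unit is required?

Required subsidy s = £10 per unit

At a buyer price of 112, quantity demanded is 353 − 2·112 = 129.
Sellers supply 129 only when they receive Ps with -847 + 8·Ps = 129, i.e. Ps = 122.
s = Ps − Pb = 122 − 112 = 10.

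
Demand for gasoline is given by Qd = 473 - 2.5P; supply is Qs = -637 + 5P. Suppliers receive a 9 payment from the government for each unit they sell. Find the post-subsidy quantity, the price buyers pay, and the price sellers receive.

Pre-subsidy: 473 - 2.5P = -637 + 5P gives P* = 148, Q* = 103.
With the subsidy, sellers receive Ps = Pb + 9 for each unit, where Pb is the price buyers pay.
Supply in terms of Pb becomes Qs = -637 + 5(Pb + 9) = -592 + 5Pb. Setting this equal to demand: 473 - 2.5Pb = -592 + 5Pb, so Pb = 142.
Sellers receive Ps = 142 + 9 = 151; Q' = 473 − 2.5·142 = 118.

Q' = 118; buyers pay 142; sellers receive 151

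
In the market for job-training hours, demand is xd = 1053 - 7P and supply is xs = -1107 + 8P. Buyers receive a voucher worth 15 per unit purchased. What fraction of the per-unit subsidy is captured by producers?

Pre-subsidy: 1053 - 7P = -1107 + 8P gives P* = 144, x* = 45.
With the rebate, buyers effectively pay Pb = Ps − 15, where Ps is the price sellers receive.
Demand in terms of Ps becomes xd = 1053 − 7(Ps − 15) = 1158 - 7Ps. Setting this equal to supply: 1158 - 7Ps = -1107 + 8Ps, so Ps = 151.
Buyers pay Pb = 151 − 15 = 136; x' = -1107 + 8·151 = 101.
Buyers' price falls by P* − Pb = 144 − 136 = 8; sellers' price rises by Ps − P* = 151 − 144 = 7.
So producers capture 7/15 = 7/15 of each unit of subsidy.

Producer share = 7/15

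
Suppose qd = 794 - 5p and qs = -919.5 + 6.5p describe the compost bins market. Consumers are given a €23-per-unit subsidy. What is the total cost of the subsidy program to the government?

Government cost = €2622

Pre-subsidy: 794 - 5p = -919.5 + 6.5p gives p* = 149, q* = 49.
With the rebate, buyers effectively pay pb = ps − 23, where ps is the price sellers receive.
Demand in terms of ps becomes qd = 794 − 5(ps − 23) = 909 - 5ps. Setting this equal to supply: 909 - 5ps = -919.5 + 6.5ps, so ps = 159.
Buyers pay pb = 159 − 23 = 136; q' = -919.5 + 6.5·159 = 114.
Government outlay = subsidy × quantity = 23 × 114 = 2622.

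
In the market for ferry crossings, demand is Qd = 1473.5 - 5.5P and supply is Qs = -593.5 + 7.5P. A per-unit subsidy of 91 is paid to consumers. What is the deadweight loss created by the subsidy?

Deadweight loss = 13138.125

Pre-subsidy: 1473.5 - 5.5P = -593.5 + 7.5P gives P* = 159, Q* = 599.
With the rebate, buyers effectively pay Pb = Ps − 91, where Ps is the price sellers receive.
Demand in terms of Ps becomes Qd = 1473.5 − 5.5(Ps − 91) = 1974 - 5.5Ps. Setting this equal to supply: 1974 - 5.5Ps = -593.5 + 7.5Ps, so Ps = 197.5.
Buyers pay Pb = 197.5 − 91 = 106.5; Q' = -593.5 + 7.5·197.5 = 887.75.
The subsidy expands output by 887.75 − 599 = 288.75 past the efficient level; on those units the gap between marginal cost and willingness to pay runs from 0 up to 91.
DWL = ½ × 91 × 288.75 = 13138.125.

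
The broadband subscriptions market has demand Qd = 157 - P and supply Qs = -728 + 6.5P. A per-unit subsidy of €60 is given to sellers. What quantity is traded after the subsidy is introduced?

Pre-subsidy: 157 - P = -728 + 6.5P gives P* = 118, Q* = 39.
With the subsidy, sellers receive Ps = Pb + 60 for each unit, where Pb is the price buyers pay.
Supply in terms of Pb becomes Qs = -728 + 6.5(Pb + 60) = -338 + 6.5Pb. Setting this equal to demand: 157 - Pb = -338 + 6.5Pb, so Pb = 66.
Sellers receive Ps = 66 + 60 = 126; Q' = 157 − 1·66 = 91.

Q' = 91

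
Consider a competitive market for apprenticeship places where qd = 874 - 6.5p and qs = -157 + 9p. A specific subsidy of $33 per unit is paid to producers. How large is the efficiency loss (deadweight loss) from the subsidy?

Pre-subsidy: 874 - 6.5p = -157 + 9p gives p* = 2062/31, q* = 13691/31.
With the subsidy, sellers receive ps = pb + 33 for each unit, where pb is the price buyers pay.
Supply in terms of pb becomes qs = -157 + 9(pb + 33) = 140 + 9pb. Setting this equal to demand: 874 - 6.5pb = 140 + 9pb, so pb = 1468/31.
Sellers receive ps = 1468/31 + 33 = 2491/31; q' = 874 − 6.5·(1468/31) = 17552/31.
The subsidy expands output by 17552/31 − 13691/31 = 3861/31 past the efficient level; on those units the gap between marginal cost and willingness to pay runs from 0 up to 33.
DWL = ½ × 33 × 3861/31 = 127413/62.

Deadweight loss = 127413/62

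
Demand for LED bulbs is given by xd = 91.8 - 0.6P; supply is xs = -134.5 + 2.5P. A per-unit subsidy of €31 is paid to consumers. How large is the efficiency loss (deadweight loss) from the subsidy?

Pre-subsidy: 91.8 - 0.6P = -134.5 + 2.5P gives P* = 73, x* = 48.
With the rebate, buyers effectively pay Pb = Ps − 31, where Ps is the price sellers receive.
Demand in terms of Ps becomes xd = 91.8 − 0.6(Ps − 31) = 110.4 - 0.6Ps. Setting this equal to supply: 110.4 - 0.6Ps = -134.5 + 2.5Ps, so Ps = 79.
Buyers pay Pb = 79 − 31 = 48; x' = -134.5 + 2.5·79 = 63.
The subsidy expands output by 63 − 48 = 15 past the efficient level; on those units the gap between marginal cost and willingness to pay runs from 0 up to 31.
DWL = ½ × 31 × 15 = 232.5.

Deadweight loss = €232.5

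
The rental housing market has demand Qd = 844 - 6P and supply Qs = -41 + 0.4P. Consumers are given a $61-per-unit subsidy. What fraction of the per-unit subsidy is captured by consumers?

Consumer share = 0.0625

Pre-subsidy: 844 - 6P = -41 + 0.4P gives P* = 138.28125, Q* = 14.3125.
With the rebate, buyers effectively pay Pb = Ps − 61, where Ps is the price sellers receive.
Demand in terms of Ps becomes Qd = 844 − 6(Ps − 61) = 1210 - 6Ps. Setting this equal to supply: 1210 - 6Ps = -41 + 0.4Ps, so Ps = 195.46875.
Buyers pay Pb = 195.46875 − 61 = 134.46875; Q' = -41 + 0.4·195.46875 = 37.1875.
Buyers' price falls by P* − Pb = 138.28125 − 134.46875 = 3.8125; sellers' price rises by Ps − P* = 195.46875 − 138.28125 = 57.1875.
So consumers capture 3.8125/61 = 0.0625 of each unit of subsidy.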